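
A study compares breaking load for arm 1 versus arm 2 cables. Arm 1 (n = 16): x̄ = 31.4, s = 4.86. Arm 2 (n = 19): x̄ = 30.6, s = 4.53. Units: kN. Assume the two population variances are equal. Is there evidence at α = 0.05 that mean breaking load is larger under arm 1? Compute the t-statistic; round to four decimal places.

Let group 1 = arm 1, group 2 = arm 2. H0: μ_1 = μ_2; H1: μ_1 > μ_2 (two-sample pooled-variance t-test, right-tailed).
s_p² = [(16−1)·4.86² + (19−1)·4.53²]/(16+19−2) = 21.9294
t = (31.4 − 30.6)/√[21.9294·(1/16 + 1/19)] = 0.5035
df = n₁ + n₂ − 2 = 33
p-value = P(T ≥ 0.5035) ≈ 0.3090
Since p ≈ 0.3090 > α = 0.05, fail to reject H0; the evidence is not statistically significant.

0.5035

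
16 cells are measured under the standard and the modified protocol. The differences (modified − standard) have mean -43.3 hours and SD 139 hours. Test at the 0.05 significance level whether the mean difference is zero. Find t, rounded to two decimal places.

H0: μ_d = 0; H1: μ_d ≠ 0 (paired t-test on the differences, two-sided).
t = d̄/(s_d/√n) = -43.3/(139/√16) = -1.25
df = n − 1 = 15
Two-sided p-value ≈ 0.232
Since p ≈ 0.232 > α = 0.05, fail to reject H0; the evidence is not statistically significant.

-1.25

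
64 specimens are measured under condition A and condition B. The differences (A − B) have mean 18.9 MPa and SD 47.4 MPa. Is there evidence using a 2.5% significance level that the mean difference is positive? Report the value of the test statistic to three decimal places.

H0: μ_d = 0; H1: μ_d > 0 (paired t-test on the differences, right-tailed).
t = d̄/(s_d/√n) = 18.9/(47.4/√64) = 3.190
df = n − 1 = 63
p-value = P(T ≥ 3.190) ≈ 0.001
Since p ≈ 0.001 < α = 0.025, reject H0; the evidence is statistically significant.

3.190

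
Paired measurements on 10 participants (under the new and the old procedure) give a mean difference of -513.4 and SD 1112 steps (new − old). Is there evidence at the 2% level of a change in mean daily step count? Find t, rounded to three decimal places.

H0: μ_d = 0; H1: μ_d ≠ 0 (paired t-test on the differences, two-sided).
t = d̄/(s_d/√n) = -513.4/(1112/√10) = -1.460
df = n − 1 = 9
Two-sided p-value ≈ 0.1783
Since p ≈ 0.1783 > α = 0.02, fail to reject H0; the evidence is not statistically significant.

-1.460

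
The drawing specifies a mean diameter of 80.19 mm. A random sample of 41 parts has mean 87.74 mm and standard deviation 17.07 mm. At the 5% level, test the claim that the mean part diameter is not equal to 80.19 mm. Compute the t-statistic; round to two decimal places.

H0: μ = 80.19; H1: μ ≠ 80.19 (one-sample t-test, two-sided).
t = (x̄ − μ₀)/(s/√n) = (87.74 − 80.19)/(17.07/√41) = 2.83
df = n − 1 = 40
Two-sided p-value ≈ 0.0072
Since p ≈ 0.0072 < α = 0.05, reject H0; the evidence is statistically significant.

2.83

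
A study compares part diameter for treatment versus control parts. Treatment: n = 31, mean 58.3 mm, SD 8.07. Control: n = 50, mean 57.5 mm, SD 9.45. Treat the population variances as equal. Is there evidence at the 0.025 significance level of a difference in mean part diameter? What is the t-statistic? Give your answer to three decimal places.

Let group 1 = treatment, group 2 = control. H0: μ_1 = μ_2; H1: μ_1 ≠ μ_2 (two-sample pooled-variance t-test, two-sided).
s_p² = [(31−1)·8.07² + (50−1)·9.45²]/(31+50−2) = 80.1211
t = (58.3 − 57.5)/√[80.1211·(1/31 + 1/50)] = 0.391
df = n₁ + n₂ − 2 = 79
Two-sided p-value ≈ 0.697
Since p ≈ 0.697 > α = 0.025, fail to reject H0; the evidence is not statistically significant.

0.391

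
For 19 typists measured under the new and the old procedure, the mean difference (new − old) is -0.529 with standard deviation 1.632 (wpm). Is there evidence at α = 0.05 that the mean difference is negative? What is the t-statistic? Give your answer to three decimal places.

H0: μ_d = 0; H1: μ_d < 0 (paired t-test on the differences, left-tailed).
t = d̄/(s_d/√n) = -0.529/(1.632/√19) = -1.413
df = n − 1 = 18
p-value = P(T ≤ -1.413) ≈ 0.087
Since p ≈ 0.087 > α = 0.05, fail to reject H0; the evidence is not statistically significant.

-1.413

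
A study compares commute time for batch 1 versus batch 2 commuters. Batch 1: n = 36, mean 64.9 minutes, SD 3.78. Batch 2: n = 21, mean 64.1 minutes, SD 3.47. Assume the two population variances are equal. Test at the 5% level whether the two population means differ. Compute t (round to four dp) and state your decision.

Let group 1 = batch 1, group 2 = batch 2. H0: μ_1 = μ_2; H1: μ_1 ≠ μ_2 (two-sample pooled-variance t-test, two-sided).
s_p² = [(36−1)·3.78² + (21−1)·3.47²]/(36+21−2) = 13.4711
t = (64.9 − 64.1)/√[13.4711·(1/36 + 1/21)] = 0.7938
df = n₁ + n₂ − 2 = 55
Two-sided p-value ≈ 0.431
Since p ≈ 0.431 > α = 0.05, fail to reject H0; the data do not provide sufficient evidence against H0.

t = 0.7938; fail to reject H0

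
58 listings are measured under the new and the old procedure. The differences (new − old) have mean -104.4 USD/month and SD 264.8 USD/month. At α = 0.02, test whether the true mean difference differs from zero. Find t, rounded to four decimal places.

H0: μ_d = 0; H1: μ_d ≠ 0 (paired t-test on the differences, two-sided).
t = d̄/(s_d/√n) = -104.4/(264.8/√58) = -3.0026
df = n − 1 = 57
Two-sided p-value ≈ 0.004
Since p ≈ 0.004 < α = 0.02, reject H0; the evidence is statistically significant.

-3.0026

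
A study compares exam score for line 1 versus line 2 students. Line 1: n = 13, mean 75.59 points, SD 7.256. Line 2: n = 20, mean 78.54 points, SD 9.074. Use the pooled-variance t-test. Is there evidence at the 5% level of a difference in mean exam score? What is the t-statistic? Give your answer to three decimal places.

-0.984

Let group 1 = line 1, group 2 = line 2. H0: μ_1 = μ_2; H1: μ_1 ≠ μ_2 (two-sample pooled-variance t-test, two-sided).
s_p² = [(13−1)·7.256² + (20−1)·9.074²]/(13+20−2) = 70.8454
t = (75.59 − 78.54)/√[70.8454·(1/13 + 1/20)] = -0.984
df = n₁ + n₂ − 2 = 31
Two-sided p-value ≈ 0.333
Since p ≈ 0.333 > α = 0.05, fail to reject H0; the evidence is not statistically significant.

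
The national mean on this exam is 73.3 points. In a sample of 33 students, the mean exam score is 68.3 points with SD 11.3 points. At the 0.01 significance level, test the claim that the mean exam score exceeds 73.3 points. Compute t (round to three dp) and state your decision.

H0: μ = 73.3; H1: μ > 73.3 (one-sample t-test, right-tailed).
t = (x̄ − μ₀)/(s/√n) = (68.3 − 73.3)/(11.3/√33) = -2.542
df = n − 1 = 32
p-value = P(T ≥ -2.542) ≈ 0.9920
Since p ≈ 0.9920 > α = 0.01, fail to reject H0; the data do not provide sufficient evidence against H0.

t = -2.542; fail to reject H0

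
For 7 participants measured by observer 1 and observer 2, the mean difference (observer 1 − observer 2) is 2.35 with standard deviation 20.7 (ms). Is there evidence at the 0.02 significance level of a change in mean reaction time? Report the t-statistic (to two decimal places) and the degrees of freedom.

H0: μ_d = 0; H1: μ_d ≠ 0 (paired t-test on the differences, two-sided).
t = d̄/(s_d/√n) = 2.35/(20.7/√7) = 0.30
df = n − 1 = 6
Two-sided p-value ≈ 0.774
Since p ≈ 0.774 > α = 0.02, fail to reject H0; the evidence is not statistically significant.

t = 0.30, df = 6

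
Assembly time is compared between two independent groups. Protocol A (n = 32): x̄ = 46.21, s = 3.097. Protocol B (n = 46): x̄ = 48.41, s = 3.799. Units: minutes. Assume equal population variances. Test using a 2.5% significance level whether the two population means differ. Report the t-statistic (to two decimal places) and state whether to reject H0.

t = -2.71; reject H0

Let group 1 = protocol A, group 2 = protocol B. H0: μ_1 = μ_2; H1: μ_1 ≠ μ_2 (two-sample pooled-variance t-test, two-sided).
s_p² = [(32−1)·3.097² + (46−1)·3.799²]/(32+46−2) = 12.4578
t = (46.21 − 48.41)/√[12.4578·(1/32 + 1/46)] = -2.71
df = n₁ + n₂ − 2 = 76
Two-sided p-value ≈ 0.0084
Since p ≈ 0.0084 < α = 0.025, reject H0; the data support H1.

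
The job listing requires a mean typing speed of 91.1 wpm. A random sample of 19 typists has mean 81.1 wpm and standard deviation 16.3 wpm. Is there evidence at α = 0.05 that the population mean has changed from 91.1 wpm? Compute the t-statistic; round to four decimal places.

H0: μ = 91.1; H1: μ ≠ 91.1 (one-sample t-test, two-sided).
t = (x̄ − μ₀)/(s/√n) = (81.1 − 91.1)/(16.3/√19) = -2.6742
df = n − 1 = 18
Two-sided p-value ≈ 0.015
Since p ≈ 0.015 < α = 0.05, reject H0; the data support H1.

-2.6742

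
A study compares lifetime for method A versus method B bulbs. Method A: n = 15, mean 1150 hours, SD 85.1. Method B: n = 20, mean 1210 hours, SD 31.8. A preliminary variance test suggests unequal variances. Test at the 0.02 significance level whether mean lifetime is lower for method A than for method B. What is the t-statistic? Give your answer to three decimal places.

Let group 1 = method A, group 2 = method B. H0: μ_1 = μ_2; H1: μ_1 < μ_2 (Welch's two-sample t-test, left-tailed).
t = (x̄_1 − x̄_2)/√(s_1²/n_1 + s_2²/n_2) = (1150 − 1210)/√(85.1²/15 + 31.8²/20) = -2.598
Welch–Satterthwaite df ≈ 16.95
p-value = P(T ≤ -2.598) ≈ 0.009
Since p ≈ 0.009 < α = 0.02, reject H0; the data support H1.

-2.598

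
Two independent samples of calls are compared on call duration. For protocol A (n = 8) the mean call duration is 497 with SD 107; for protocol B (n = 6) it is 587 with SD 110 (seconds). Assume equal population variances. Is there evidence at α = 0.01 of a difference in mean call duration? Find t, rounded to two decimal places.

Let group 1 = protocol A, group 2 = protocol B. H0: μ_1 = μ_2; H1: μ_1 ≠ μ_2 (two-sample pooled-variance t-test, two-sided).
s_p² = [(8−1)·107² + (6−1)·110²]/(8+6−2) = 11720.2
t = (497 − 587)/√[11720.2·(1/8 + 1/6)] = -1.54
df = n₁ + n₂ − 2 = 12
Two-sided p-value ≈ 0.150
Since p ≈ 0.150 > α = 0.01, fail to reject H0; the evidence is not statistically significant.

-1.54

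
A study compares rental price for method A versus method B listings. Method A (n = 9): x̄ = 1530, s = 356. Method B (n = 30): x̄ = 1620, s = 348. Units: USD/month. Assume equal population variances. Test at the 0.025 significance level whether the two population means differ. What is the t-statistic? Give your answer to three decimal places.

Let group 1 = method A, group 2 = method B. H0: μ_1 = μ_2; H1: μ_1 ≠ μ_2 (two-sample pooled-variance t-test, two-sided).
s_p² = [(9−1)·356² + (30−1)·348²]/(9+30−2) = 122322
t = (1530 − 1620)/√[122322·(1/9 + 1/30)] = -0.677
df = n₁ + n₂ − 2 = 37
Two-sided p-value ≈ 0.503
Since p ≈ 0.503 > α = 0.025, fail to reject H0; the evidence is not statistically significant.

-0.677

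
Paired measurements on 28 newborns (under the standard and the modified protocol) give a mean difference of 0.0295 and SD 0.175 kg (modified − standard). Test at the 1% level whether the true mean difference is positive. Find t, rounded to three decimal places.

0.892

H0: μ_d = 0; H1: μ_d > 0 (paired t-test on the differences, right-tailed).
t = d̄/(s_d/√n) = 0.0295/(0.175/√28) = 0.892
df = n − 1 = 27
p-value = P(T ≥ 0.892) ≈ 0.1901
Since p ≈ 0.1901 > α = 0.01, fail to reject H0; the data do not provide sufficient evidence against H0.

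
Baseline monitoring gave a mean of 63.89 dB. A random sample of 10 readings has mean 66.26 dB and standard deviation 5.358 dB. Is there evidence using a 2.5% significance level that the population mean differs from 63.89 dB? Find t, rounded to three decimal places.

1.399

H0: μ = 63.89; H1: μ ≠ 63.89 (one-sample t-test, two-sided).
t = (x̄ − μ₀)/(s/√n) = (66.26 − 63.89)/(5.358/√10) = 1.399
df = n − 1 = 9
Two-sided p-value ≈ 0.1954
Since p ≈ 0.1954 > α = 0.025, fail to reject H0; the evidence is not statistically significant.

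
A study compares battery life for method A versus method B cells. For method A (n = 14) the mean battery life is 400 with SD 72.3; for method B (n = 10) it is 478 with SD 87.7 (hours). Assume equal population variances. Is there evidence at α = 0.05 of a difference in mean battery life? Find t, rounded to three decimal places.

Let group 1 = method A, group 2 = method B. H0: μ_1 = μ_2; H1: μ_1 ≠ μ_2 (two-sample pooled-variance t-test, two-sided).
s_p² = [(14−1)·72.3² + (10−1)·87.7²]/(14+10−2) = 6235.29
t = (400 − 478)/√[6235.29·(1/14 + 1/10)] = -2.386
df = n₁ + n₂ − 2 = 22
Two-sided p-value ≈ 0.026
Since p ≈ 0.026 < α = 0.05, reject H0; the data support H1.

-2.386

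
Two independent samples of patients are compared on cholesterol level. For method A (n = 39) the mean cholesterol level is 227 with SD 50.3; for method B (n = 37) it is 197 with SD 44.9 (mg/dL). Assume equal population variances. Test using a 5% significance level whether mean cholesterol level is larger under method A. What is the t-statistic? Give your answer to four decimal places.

2.7377

Let group 1 = method A, group 2 = method B. H0: μ_1 = μ_2; H1: μ_1 > μ_2 (two-sample pooled-variance t-test, right-tailed).
s_p² = [(39−1)·50.3² + (37−1)·44.9²]/(39+37−2) = 2280
t = (227 − 197)/√[2280·(1/39 + 1/37)] = 2.7377
df = n₁ + n₂ − 2 = 74
p-value = P(T ≥ 2.7377) ≈ 0.0039
Since p ≈ 0.0039 < α = 0.05, reject H0; the evidence is statistically significant.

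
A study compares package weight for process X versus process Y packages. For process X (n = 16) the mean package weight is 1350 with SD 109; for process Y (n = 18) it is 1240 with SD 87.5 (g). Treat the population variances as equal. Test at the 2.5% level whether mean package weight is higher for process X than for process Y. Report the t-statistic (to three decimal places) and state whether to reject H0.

Let group 1 = process X, group 2 = process Y. H0: μ_1 = μ_2; H1: μ_1 > μ_2 (two-sample pooled-variance t-test, right-tailed).
s_p² = [(16−1)·109² + (18−1)·87.5²]/(16+18−2) = 9636.6
t = (1350 − 1240)/√[9636.6·(1/16 + 1/18)] = 3.261
df = n₁ + n₂ − 2 = 32
p-value = P(T ≥ 3.261) ≈ 0.0013
Since p ≈ 0.0013 < α = 0.025, reject H0; the data support H1.

t = 3.261; reject H0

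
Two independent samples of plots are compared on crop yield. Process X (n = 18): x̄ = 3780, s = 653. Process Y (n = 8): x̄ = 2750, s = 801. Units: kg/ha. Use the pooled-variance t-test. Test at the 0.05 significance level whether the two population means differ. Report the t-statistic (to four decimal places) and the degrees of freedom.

t = 3.4658, df = 24

Let group 1 = process X, group 2 = process Y. H0: μ_1 = μ_2; H1: μ_1 ≠ μ_2 (two-sample pooled-variance t-test, two-sided).
s_p² = [(18−1)·653² + (8−1)·801²]/(18+8−2) = 489173
t = (3780 − 2750)/√[489173·(1/18 + 1/8)] = 3.4658
df = n₁ + n₂ − 2 = 24
Two-sided p-value ≈ 0.0020
Since p ≈ 0.0020 < α = 0.05, reject H0; the evidence is statistically significant.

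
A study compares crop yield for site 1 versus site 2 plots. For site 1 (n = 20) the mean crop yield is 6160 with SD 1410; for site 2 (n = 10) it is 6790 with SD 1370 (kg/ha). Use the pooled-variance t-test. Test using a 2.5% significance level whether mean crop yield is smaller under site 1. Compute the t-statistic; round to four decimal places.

Let group 1 = site 1, group 2 = site 2. H0: μ_1 = μ_2; H1: μ_1 < μ_2 (two-sample pooled-variance t-test, left-tailed).
s_p² = [(20−1)·1410² + (10−1)·1370²]/(20+10−2) = 1952360
t = (6160 − 6790)/√[1952360·(1/20 + 1/10)] = -1.1642
df = n₁ + n₂ − 2 = 28
p-value = P(T ≤ -1.1642) ≈ 0.127
Since p ≈ 0.127 > α = 0.025, fail to reject H0; the evidence is not statistically significant.

-1.1642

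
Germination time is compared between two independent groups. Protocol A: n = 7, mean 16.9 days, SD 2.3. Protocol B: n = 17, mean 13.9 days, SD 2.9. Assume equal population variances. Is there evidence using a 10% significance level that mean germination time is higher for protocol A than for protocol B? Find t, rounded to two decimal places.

2.43

Let group 1 = protocol A, group 2 = protocol B. H0: μ_1 = μ_2; H1: μ_1 > μ_2 (two-sample pooled-variance t-test, right-tailed).
s_p² = [(7−1)·2.3² + (17−1)·2.9²]/(7+17−2) = 7.55909
t = (16.9 − 13.9)/√[7.55909·(1/7 + 1/17)] = 2.43
df = n₁ + n₂ − 2 = 22
p-value = P(T ≥ 2.43) ≈ 0.0119
Since p ≈ 0.0119 < α = 0.1, reject H0; the data support H1.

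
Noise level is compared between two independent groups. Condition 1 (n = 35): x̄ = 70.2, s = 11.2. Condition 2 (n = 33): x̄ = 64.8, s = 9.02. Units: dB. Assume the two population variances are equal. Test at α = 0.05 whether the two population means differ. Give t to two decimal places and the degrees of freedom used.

Let group 1 = condition 1, group 2 = condition 2. H0: μ_1 = μ_2; H1: μ_1 ≠ μ_2 (two-sample pooled-variance t-test, two-sided).
s_p² = [(35−1)·11.2² + (33−1)·9.02²]/(35+33−2) = 104.068
t = (70.2 − 64.8)/√[104.068·(1/35 + 1/33)] = 2.18
df = n₁ + n₂ − 2 = 66
Two-sided p-value ≈ 0.033
Since p ≈ 0.033 < α = 0.05, reject H0; the data support H1.

t = 2.18, df = 66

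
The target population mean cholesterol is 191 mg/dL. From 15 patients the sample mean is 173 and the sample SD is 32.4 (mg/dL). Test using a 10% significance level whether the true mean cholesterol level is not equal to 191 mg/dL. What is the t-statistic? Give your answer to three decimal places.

-2.152

H0: μ = 191; H1: μ ≠ 191 (one-sample t-test, two-sided).
t = (x̄ − μ₀)/(s/√n) = (173 − 191)/(32.4/√15) = -2.152
df = n − 1 = 14
Two-sided p-value ≈ 0.049
Since p ≈ 0.049 < α = 0.1, reject H0; the evidence is statistically significant.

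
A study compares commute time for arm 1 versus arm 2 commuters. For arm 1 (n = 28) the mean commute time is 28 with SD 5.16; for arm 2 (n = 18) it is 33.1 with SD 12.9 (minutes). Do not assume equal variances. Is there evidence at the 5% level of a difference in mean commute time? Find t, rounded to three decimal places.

Let group 1 = arm 1, group 2 = arm 2. H0: μ_1 = μ_2; H1: μ_1 ≠ μ_2 (Welch's two-sample t-test, two-sided).
t = (x̄_1 − x̄_2)/√(s_1²/n_1 + s_2²/n_2) = (28 − 33.1)/√(5.16²/28 + 12.9²/18) = -1.597
Welch–Satterthwaite df ≈ 20.54
Two-sided p-value ≈ 0.125
Since p ≈ 0.125 > α = 0.05, fail to reject H0; the evidence is not statistically significant.

-1.597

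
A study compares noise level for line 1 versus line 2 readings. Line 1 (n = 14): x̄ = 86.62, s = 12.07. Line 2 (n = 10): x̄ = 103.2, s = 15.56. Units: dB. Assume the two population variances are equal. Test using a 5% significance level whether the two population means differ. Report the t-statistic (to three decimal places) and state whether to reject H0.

Let group 1 = line 1, group 2 = line 2. H0: μ_1 = μ_2; H1: μ_1 ≠ μ_2 (two-sample pooled-variance t-test, two-sided).
s_p² = [(14−1)·12.07² + (10−1)·15.56²]/(14+10−2) = 185.133
t = (86.62 − 103.2)/√[185.133·(1/14 + 1/10)] = -2.943
df = n₁ + n₂ − 2 = 22
Two-sided p-value ≈ 0.008
Since p ≈ 0.008 < α = 0.05, reject H0; the evidence is statistically significant.

t = -2.943; reject H0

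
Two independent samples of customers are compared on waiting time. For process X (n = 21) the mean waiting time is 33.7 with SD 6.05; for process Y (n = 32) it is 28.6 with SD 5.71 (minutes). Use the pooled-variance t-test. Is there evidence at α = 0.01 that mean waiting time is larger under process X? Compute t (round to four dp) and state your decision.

Let group 1 = process X, group 2 = process Y. H0: μ_1 = μ_2; H1: μ_1 > μ_2 (two-sample pooled-variance t-test, right-tailed).
s_p² = [(21−1)·6.05² + (32−1)·5.71²]/(21+32−2) = 34.1721
t = (33.7 − 28.6)/√[34.1721·(1/21 + 1/32)] = 3.1066
df = n₁ + n₂ − 2 = 51
p-value = P(T ≥ 3.1066) ≈ 0.0015
Since p ≈ 0.0015 < α = 0.01, reject H0; the data support H1.

t = 3.1066; reject H0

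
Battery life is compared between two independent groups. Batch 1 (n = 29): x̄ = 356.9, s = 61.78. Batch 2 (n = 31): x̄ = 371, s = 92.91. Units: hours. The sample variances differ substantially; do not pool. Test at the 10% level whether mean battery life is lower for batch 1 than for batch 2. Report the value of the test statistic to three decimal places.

Let group 1 = batch 1, group 2 = batch 2. H0: μ_1 = μ_2; H1: μ_1 < μ_2 (Welch's two-sample t-test, left-tailed).
t = (x̄_1 − x̄_2)/√(s_1²/n_1 + s_2²/n_2) = (356.9 − 371)/√(61.78²/29 + 92.91²/31) = -0.696
Welch–Satterthwaite df ≈ 52.50
p-value = P(T ≤ -0.696) ≈ 0.2447
Since p ≈ 0.2447 > α = 0.1, fail to reject H0; the evidence is not statistically significant.

-0.696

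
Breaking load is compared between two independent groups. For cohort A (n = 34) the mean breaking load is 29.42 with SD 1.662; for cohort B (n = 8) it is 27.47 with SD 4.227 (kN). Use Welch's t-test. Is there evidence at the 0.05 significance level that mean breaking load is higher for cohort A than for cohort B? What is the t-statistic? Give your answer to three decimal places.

1.282

Let group 1 = cohort A, group 2 = cohort B. H0: μ_1 = μ_2; H1: μ_1 > μ_2 (Welch's two-sample t-test, right-tailed).
t = (x̄_1 − x̄_2)/√(s_1²/n_1 + s_2²/n_2) = (29.42 − 27.47)/√(1.662²/34 + 4.227²/8) = 1.282
Welch–Satterthwaite df ≈ 7.52
p-value = P(T ≥ 1.282) ≈ 0.119
Since p ≈ 0.119 > α = 0.05, fail to reject H0; the data do not provide sufficient evidence against H0.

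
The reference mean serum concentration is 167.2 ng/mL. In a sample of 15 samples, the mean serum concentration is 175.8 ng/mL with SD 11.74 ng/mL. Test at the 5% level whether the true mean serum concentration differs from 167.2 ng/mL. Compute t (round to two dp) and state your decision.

H0: μ = 167.2; H1: μ ≠ 167.2 (one-sample t-test, two-sided).
t = (x̄ − μ₀)/(s/√n) = (175.8 − 167.2)/(11.74/√15) = 2.84
df = n − 1 = 14
Two-sided p-value ≈ 0.0132
Since p ≈ 0.0132 < α = 0.05, reject H0; the data support H1.

t = 2.84; reject H0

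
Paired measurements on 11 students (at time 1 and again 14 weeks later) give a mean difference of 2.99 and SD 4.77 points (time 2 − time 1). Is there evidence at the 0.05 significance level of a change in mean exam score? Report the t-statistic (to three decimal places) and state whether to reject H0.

H0: μ_d = 0; H1: μ_d ≠ 0 (paired t-test on the differences, two-sided).
t = d̄/(s_d/√n) = 2.99/(4.77/√11) = 2.079
df = n − 1 = 10
Two-sided p-value ≈ 0.064
Since p ≈ 0.064 > α = 0.05, fail to reject H0; the data do not provide sufficient evidence against H0.

t = 2.079; fail to reject H0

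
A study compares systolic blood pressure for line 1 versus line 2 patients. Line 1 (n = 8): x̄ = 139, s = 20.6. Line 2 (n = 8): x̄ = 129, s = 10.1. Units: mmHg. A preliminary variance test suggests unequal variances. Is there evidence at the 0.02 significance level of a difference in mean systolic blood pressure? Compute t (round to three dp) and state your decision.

t = 1.233; fail to reject H0

Let group 1 = line 1, group 2 = line 2. H0: μ_1 = μ_2; H1: μ_1 ≠ μ_2 (Welch's two-sample t-test, two-sided).
t = (x̄_1 − x̄_2)/√(s_1²/n_1 + s_2²/n_2) = (139 − 129)/√(20.6²/8 + 10.1²/8) = 1.233
Welch–Satterthwaite df ≈ 10.18
Two-sided p-value ≈ 0.245
Since p ≈ 0.245 > α = 0.02, fail to reject H0; the data do not provide sufficient evidence against H0.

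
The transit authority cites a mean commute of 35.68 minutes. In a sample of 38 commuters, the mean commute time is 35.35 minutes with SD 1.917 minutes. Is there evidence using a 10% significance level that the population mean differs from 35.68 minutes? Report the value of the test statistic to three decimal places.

H0: μ = 35.68; H1: μ ≠ 35.68 (one-sample t-test, two-sided).
t = (x̄ − μ₀)/(s/√n) = (35.35 − 35.68)/(1.917/√38) = -1.061
df = n − 1 = 37
Two-sided p-value ≈ 0.2955
Since p ≈ 0.2955 > α = 0.1, fail to reject H0; the data do not provide sufficient evidence against H0.

-1.061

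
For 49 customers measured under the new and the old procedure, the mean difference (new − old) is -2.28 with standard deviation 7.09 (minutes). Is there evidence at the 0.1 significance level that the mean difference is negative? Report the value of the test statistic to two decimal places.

H0: μ_d = 0; H1: μ_d < 0 (paired t-test on the differences, left-tailed).
t = d̄/(s_d/√n) = -2.28/(7.09/√49) = -2.25
df = n − 1 = 48
p-value = P(T ≤ -2.25) ≈ 0.0145
Since p ≈ 0.0145 < α = 0.1, reject H0; the data support H1.

-2.25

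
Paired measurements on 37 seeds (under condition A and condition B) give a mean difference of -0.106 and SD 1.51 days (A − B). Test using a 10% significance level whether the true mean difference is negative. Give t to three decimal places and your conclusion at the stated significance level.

H0: μ_d = 0; H1: μ_d < 0 (paired t-test on the differences, left-tailed).
t = d̄/(s_d/√n) = -0.106/(1.51/√37) = -0.427
df = n − 1 = 36
p-value = P(T ≤ -0.427) ≈ 0.336
Since p ≈ 0.336 > α = 0.1, fail to reject H0; the data do not provide sufficient evidence against H0.

t = -0.427; fail to reject H0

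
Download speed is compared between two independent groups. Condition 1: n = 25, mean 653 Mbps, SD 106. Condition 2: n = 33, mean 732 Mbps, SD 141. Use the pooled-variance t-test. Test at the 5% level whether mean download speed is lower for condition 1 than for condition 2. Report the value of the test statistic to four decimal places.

Let group 1 = condition 1, group 2 = condition 2. H0: μ_1 = μ_2; H1: μ_1 < μ_2 (two-sample pooled-variance t-test, left-tailed).
s_p² = [(25−1)·106² + (33−1)·141²]/(25+33−2) = 16176
t = (653 − 732)/√[16176·(1/25 + 1/33)] = -2.3426
df = n₁ + n₂ − 2 = 56
p-value = P(T ≤ -2.3426) ≈ 0.011
Since p ≈ 0.011 < α = 0.05, reject H0; the evidence is statistically significant.

-2.3426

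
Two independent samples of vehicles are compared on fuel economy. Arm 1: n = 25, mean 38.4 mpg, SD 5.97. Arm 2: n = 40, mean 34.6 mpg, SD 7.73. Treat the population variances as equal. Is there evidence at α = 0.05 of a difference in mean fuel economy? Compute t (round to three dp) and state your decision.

t = 2.096; reject H0

Let group 1 = arm 1, group 2 = arm 2. H0: μ_1 = μ_2; H1: μ_1 ≠ μ_2 (two-sample pooled-variance t-test, two-sided).
s_p² = [(25−1)·5.97² + (40−1)·7.73²]/(25+40−2) = 50.5674
t = (38.4 − 34.6)/√[50.5674·(1/25 + 1/40)] = 2.096
df = n₁ + n₂ − 2 = 63
Two-sided p-value ≈ 0.0401
Since p ≈ 0.0401 < α = 0.05, reject H0; the data support H1.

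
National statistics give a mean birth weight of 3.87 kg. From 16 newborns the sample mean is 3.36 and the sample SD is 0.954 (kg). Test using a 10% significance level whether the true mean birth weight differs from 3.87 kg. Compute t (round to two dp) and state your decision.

t = -2.14; reject H0

H0: μ = 3.87; H1: μ ≠ 3.87 (one-sample t-test, two-sided).
t = (x̄ − μ₀)/(s/√n) = (3.36 − 3.87)/(0.954/√16) = -2.14
df = n − 1 = 15
Two-sided p-value ≈ 0.049
Since p ≈ 0.049 < α = 0.1, reject H0; the data support H1.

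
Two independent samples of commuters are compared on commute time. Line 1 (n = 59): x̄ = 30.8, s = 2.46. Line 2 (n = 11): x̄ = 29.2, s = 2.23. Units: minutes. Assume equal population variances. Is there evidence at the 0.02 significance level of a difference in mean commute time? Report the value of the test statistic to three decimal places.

2.007

Let group 1 = line 1, group 2 = line 2. H0: μ_1 = μ_2; H1: μ_1 ≠ μ_2 (two-sample pooled-variance t-test, two-sided).
s_p² = [(59−1)·2.46² + (11−1)·2.23²]/(59+11−2) = 5.89297
t = (30.8 − 29.2)/√[5.89297·(1/59 + 1/11)] = 2.007
df = n₁ + n₂ − 2 = 68
Two-sided p-value ≈ 0.049
Since p ≈ 0.049 > α = 0.02, fail to reject H0; the data do not provide sufficient evidence against H0.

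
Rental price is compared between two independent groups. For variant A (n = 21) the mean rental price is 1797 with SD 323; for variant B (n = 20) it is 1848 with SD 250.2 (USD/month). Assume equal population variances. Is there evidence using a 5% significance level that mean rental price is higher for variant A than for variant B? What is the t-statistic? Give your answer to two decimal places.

Let group 1 = variant A, group 2 = variant B. H0: μ_1 = μ_2; H1: μ_1 > μ_2 (two-sample pooled-variance t-test, right-tailed).
s_p² = [(21−1)·323² + (20−1)·250.2²]/(21+20−2) = 83999.5
t = (1797 − 1848)/√[83999.5·(1/21 + 1/20)] = -0.56
df = n₁ + n₂ − 2 = 39
p-value = P(T ≥ -0.56) ≈ 0.7117
Since p ≈ 0.7117 > α = 0.05, fail to reject H0; the evidence is not statistically significant.

-0.56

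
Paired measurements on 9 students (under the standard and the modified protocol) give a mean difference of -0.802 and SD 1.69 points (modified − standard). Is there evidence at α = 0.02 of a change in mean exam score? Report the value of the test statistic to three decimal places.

-1.424

H0: μ_d = 0; H1: μ_d ≠ 0 (paired t-test on the differences, two-sided).
t = d̄/(s_d/√n) = -0.802/(1.69/√9) = -1.424
df = n − 1 = 8
Two-sided p-value ≈ 0.1924
Since p ≈ 0.1924 > α = 0.02, fail to reject H0; the evidence is not statistically significant.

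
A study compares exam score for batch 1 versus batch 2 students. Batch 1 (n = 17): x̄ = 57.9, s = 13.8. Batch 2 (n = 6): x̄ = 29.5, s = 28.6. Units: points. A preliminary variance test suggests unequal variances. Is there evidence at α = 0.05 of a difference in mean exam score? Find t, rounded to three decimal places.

Let group 1 = batch 1, group 2 = batch 2. H0: μ_1 = μ_2; H1: μ_1 ≠ μ_2 (Welch's two-sample t-test, two-sided).
t = (x̄_1 − x̄_2)/√(s_1²/n_1 + s_2²/n_2) = (57.9 − 29.5)/√(13.8²/17 + 28.6²/6) = 2.338
Welch–Satterthwaite df ≈ 5.84
Two-sided p-value ≈ 0.059
Since p ≈ 0.059 > α = 0.05, fail to reject H0; the evidence is not statistically significant.

2.338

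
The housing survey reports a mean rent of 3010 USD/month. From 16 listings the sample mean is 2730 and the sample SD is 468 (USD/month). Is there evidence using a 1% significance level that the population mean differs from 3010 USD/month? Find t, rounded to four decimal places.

-2.3932

H0: μ = 3010; H1: μ ≠ 3010 (one-sample t-test, two-sided).
t = (x̄ − μ₀)/(s/√n) = (2730 − 3010)/(468/√16) = -2.3932
df = n − 1 = 15
Two-sided p-value ≈ 0.030
Since p ≈ 0.030 > α = 0.01, fail to reject H0; the evidence is not statistically significant.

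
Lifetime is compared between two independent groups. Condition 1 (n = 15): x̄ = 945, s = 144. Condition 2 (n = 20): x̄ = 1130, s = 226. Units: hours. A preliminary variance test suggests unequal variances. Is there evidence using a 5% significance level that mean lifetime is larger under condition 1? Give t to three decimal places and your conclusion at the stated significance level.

Let group 1 = condition 1, group 2 = condition 2. H0: μ_1 = μ_2; H1: μ_1 > μ_2 (Welch's two-sample t-test, right-tailed).
t = (x̄_1 − x̄_2)/√(s_1²/n_1 + s_2²/n_2) = (945 − 1130)/√(144²/15 + 226²/20) = -2.949
Welch–Satterthwaite df ≈ 32.29
p-value = P(T ≥ -2.949) ≈ 0.997
Since p ≈ 0.997 > α = 0.05, fail to reject H0; the evidence is not statistically significant.

t = -2.949; fail to reject H0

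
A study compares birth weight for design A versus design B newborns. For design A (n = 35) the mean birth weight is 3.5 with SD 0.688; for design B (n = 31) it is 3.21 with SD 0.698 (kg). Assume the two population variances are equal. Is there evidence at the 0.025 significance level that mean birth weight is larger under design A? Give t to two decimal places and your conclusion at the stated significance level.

t = 1.70; fail to reject H0

Let group 1 = design A, group 2 = design B. H0: μ_1 = μ_2; H1: μ_1 > μ_2 (two-sample pooled-variance t-test, right-tailed).
s_p² = [(35−1)·0.688² + (31−1)·0.698²]/(35+31−2) = 0.479841
t = (3.5 − 3.21)/√[0.479841·(1/35 + 1/31)] = 1.70
df = n₁ + n₂ − 2 = 64
p-value = P(T ≥ 1.70) ≈ 0.047
Since p ≈ 0.047 > α = 0.025, fail to reject H0; the evidence is not statistically significant.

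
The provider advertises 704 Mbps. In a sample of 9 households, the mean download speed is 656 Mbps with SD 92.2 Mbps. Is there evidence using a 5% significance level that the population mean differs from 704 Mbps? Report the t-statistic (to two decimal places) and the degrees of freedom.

H0: μ = 704; H1: μ ≠ 704 (one-sample t-test, two-sided).
t = (x̄ − μ₀)/(s/√n) = (656 − 704)/(92.2/√9) = -1.56
df = n − 1 = 8
Two-sided p-value ≈ 0.1570
Since p ≈ 0.1570 > α = 0.05, fail to reject H0; the data do not provide sufficient evidence against H0.

t = -1.56, df = 8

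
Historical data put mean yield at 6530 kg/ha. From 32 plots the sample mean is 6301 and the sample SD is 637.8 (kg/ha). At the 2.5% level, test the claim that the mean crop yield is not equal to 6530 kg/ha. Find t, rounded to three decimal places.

H0: μ = 6530; H1: μ ≠ 6530 (one-sample t-test, two-sided).
t = (x̄ − μ₀)/(s/√n) = (6301 − 6530)/(637.8/√32) = -2.031
df = n − 1 = 31
Two-sided p-value ≈ 0.051
Since p ≈ 0.051 > α = 0.025, fail to reject H0; the evidence is not statistically significant.

-2.031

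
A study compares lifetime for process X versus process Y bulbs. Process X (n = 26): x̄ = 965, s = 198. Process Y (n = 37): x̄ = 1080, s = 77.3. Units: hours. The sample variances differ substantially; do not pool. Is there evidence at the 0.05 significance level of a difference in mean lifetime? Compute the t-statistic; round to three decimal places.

Let group 1 = process X, group 2 = process Y. H0: μ_1 = μ_2; H1: μ_1 ≠ μ_2 (Welch's two-sample t-test, two-sided).
t = (x̄_1 − x̄_2)/√(s_1²/n_1 + s_2²/n_2) = (965 − 1080)/√(198²/26 + 77.3²/37) = -2.815
Welch–Satterthwaite df ≈ 30.40
Two-sided p-value ≈ 0.0085
Since p ≈ 0.0085 < α = 0.05, reject H0; the data support H1.

-2.815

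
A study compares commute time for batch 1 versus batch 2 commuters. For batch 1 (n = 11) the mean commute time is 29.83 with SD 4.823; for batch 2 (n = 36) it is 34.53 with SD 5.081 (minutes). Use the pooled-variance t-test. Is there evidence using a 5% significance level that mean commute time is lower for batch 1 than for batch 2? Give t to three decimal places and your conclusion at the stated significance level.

Let group 1 = batch 1, group 2 = batch 2. H0: μ_1 = μ_2; H1: μ_1 < μ_2 (two-sample pooled-variance t-test, left-tailed).
s_p² = [(11−1)·4.823² + (36−1)·5.081²]/(11+36−2) = 25.2487
t = (29.83 − 34.53)/√[25.2487·(1/11 + 1/36)] = -2.715
df = n₁ + n₂ − 2 = 45
p-value = P(T ≤ -2.715) ≈ 0.005
Since p ≈ 0.005 < α = 0.05, reject H0; the data support H1.

t = -2.715; reject H0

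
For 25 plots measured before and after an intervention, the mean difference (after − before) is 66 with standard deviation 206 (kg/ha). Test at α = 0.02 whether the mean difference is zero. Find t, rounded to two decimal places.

1.60

H0: μ_d = 0; H1: μ_d ≠ 0 (paired t-test on the differences, two-sided).
t = d̄/(s_d/√n) = 66/(206/√25) = 1.60
df = n − 1 = 24
Two-sided p-value ≈ 0.122
Since p ≈ 0.122 > α = 0.02, fail to reject H0; the data do not provide sufficient evidence against H0.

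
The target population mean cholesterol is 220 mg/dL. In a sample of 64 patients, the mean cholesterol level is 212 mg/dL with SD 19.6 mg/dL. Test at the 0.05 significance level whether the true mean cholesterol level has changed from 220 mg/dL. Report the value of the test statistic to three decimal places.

-3.265

H0: μ = 220; H1: μ ≠ 220 (one-sample t-test, two-sided).
t = (x̄ − μ₀)/(s/√n) = (212 − 220)/(19.6/√64) = -3.265
df = n − 1 = 63
Two-sided p-value ≈ 0.002
Since p ≈ 0.002 < α = 0.05, reject H0; the evidence is statistically significant.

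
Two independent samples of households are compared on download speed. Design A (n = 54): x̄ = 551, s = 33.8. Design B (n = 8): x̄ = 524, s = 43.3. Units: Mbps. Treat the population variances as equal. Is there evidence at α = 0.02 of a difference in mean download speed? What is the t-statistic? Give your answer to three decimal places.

Let group 1 = design A, group 2 = design B. H0: μ_1 = μ_2; H1: μ_1 ≠ μ_2 (two-sample pooled-variance t-test, two-sided).
s_p² = [(54−1)·33.8² + (8−1)·43.3²]/(54+8−2) = 1227.89
t = (551 − 524)/√[1227.89·(1/54 + 1/8)] = 2.034
df = n₁ + n₂ − 2 = 60
Two-sided p-value ≈ 0.0464
Since p ≈ 0.0464 > α = 0.02, fail to reject H0; the data do not provide sufficient evidence against H0.

2.034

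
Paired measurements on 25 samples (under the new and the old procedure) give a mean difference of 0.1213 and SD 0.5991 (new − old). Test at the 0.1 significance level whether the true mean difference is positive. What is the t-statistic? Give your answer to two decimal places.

1.01

H0: μ_d = 0; H1: μ_d > 0 (paired t-test on the differences, right-tailed).
t = d̄/(s_d/√n) = 0.1213/(0.5991/√25) = 1.01
df = n − 1 = 24
p-value = P(T ≥ 1.01) ≈ 0.1607
Since p ≈ 0.1607 > α = 0.1, fail to reject H0; the data do not provide sufficient evidence against H0.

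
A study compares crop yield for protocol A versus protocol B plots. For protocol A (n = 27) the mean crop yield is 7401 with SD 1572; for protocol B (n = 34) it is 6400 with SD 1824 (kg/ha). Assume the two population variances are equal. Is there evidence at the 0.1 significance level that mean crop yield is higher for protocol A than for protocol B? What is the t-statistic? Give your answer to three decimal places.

2.261

Let group 1 = protocol A, group 2 = protocol B. H0: μ_1 = μ_2; H1: μ_1 > μ_2 (two-sample pooled-variance t-test, right-tailed).
s_p² = [(27−1)·1572² + (34−1)·1824²]/(27+34−2) = 2949850
t = (7401 − 6400)/√[2949850·(1/27 + 1/34)] = 2.261
df = n₁ + n₂ − 2 = 59
p-value = P(T ≥ 2.261) ≈ 0.0137
Since p ≈ 0.0137 < α = 0.1, reject H0; the data support H1.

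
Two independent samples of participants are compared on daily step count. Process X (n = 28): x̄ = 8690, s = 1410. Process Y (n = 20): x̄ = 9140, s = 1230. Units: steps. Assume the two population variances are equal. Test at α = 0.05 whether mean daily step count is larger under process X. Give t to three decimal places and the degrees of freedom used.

Let group 1 = process X, group 2 = process Y. H0: μ_1 = μ_2; H1: μ_1 > μ_2 (two-sample pooled-variance t-test, right-tailed).
s_p² = [(28−1)·1410² + (20−1)·1230²]/(28+20−2) = 1791820
t = (8690 − 9140)/√[1791820·(1/28 + 1/20)] = -1.148
df = n₁ + n₂ − 2 = 46
p-value = P(T ≥ -1.148) ≈ 0.8716
Since p ≈ 0.8716 > α = 0.05, fail to reject H0; the evidence is not statistically significant.

t = -1.148, df = 46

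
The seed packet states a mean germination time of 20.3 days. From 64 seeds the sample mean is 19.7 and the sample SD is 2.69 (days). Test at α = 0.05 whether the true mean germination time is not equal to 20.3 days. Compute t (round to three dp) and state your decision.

t = -1.784; fail to reject H0

H0: μ = 20.3; H1: μ ≠ 20.3 (one-sample t-test, two-sided).
t = (x̄ − μ₀)/(s/√n) = (19.7 − 20.3)/(2.69/√64) = -1.784
df = n − 1 = 63
Two-sided p-value ≈ 0.0792
Since p ≈ 0.0792 > α = 0.05, fail to reject H0; the evidence is not statistically significant.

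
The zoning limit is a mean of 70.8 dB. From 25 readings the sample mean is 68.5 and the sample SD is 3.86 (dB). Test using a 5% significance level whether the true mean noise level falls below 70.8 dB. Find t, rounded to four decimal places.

H0: μ = 70.8; H1: μ < 70.8 (one-sample t-test, left-tailed).
t = (x̄ − μ₀)/(s/√n) = (68.5 − 70.8)/(3.86/√25) = -2.9793
df = n − 1 = 24
p-value = P(T ≤ -2.9793) ≈ 0.003
Since p ≈ 0.003 < α = 0.05, reject H0; the evidence is statistically significant.

-2.9793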